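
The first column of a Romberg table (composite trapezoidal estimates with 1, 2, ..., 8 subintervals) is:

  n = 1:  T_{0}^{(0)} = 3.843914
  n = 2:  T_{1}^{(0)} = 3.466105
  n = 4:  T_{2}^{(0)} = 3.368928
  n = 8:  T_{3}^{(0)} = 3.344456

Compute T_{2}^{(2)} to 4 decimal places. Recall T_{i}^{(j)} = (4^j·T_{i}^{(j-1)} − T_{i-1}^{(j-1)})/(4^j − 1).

T_{1}^{(1)} = (4·3.466105 − 3.843914) / 3 = 3.340169
T_{2}^{(1)} = 3.368928 + (3.368928 − 3.466105)/3 = 3.336536
T_{2}^{(2)} = (16·3.336536 − 3.340169) / 15 = 3.336294

3.3363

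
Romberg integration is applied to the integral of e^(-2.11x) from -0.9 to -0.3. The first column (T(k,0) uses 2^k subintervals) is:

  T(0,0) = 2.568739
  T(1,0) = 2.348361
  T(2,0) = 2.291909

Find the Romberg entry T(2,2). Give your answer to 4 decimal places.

2.2730

T(1,1) = 2.348361 + (2.348361 − 2.568739)/3 = 2.274902
T(2,1) = 2.291909 + (2.291909 − 2.348361)/3 = 2.273092
T(2,2) = (16·2.273092 − 2.274902) / 15 = 2.272971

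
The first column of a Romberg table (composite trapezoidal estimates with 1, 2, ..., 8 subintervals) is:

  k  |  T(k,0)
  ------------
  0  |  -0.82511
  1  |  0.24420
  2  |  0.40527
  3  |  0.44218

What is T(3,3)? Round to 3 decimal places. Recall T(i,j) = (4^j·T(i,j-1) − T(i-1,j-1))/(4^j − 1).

0.454

T(1,1) = 0.24420 + (0.24420 − (-0.82511))/3 = 0.60064
T(2,1) = (4·0.40527 − 0.24420) / 3 = 0.45896
T(3,1) = 0.44218 + (0.44218 − 0.40527)/3 = 0.45448
T(2,2) = (16·0.45896 − 0.60064) / 15 = 0.44951
T(3,2) = 0.45448 + (0.45448 − 0.45896)/15 = 0.45418
T(3,3) = 0.45418 + (0.45418 − 0.44951)/63 = 0.45425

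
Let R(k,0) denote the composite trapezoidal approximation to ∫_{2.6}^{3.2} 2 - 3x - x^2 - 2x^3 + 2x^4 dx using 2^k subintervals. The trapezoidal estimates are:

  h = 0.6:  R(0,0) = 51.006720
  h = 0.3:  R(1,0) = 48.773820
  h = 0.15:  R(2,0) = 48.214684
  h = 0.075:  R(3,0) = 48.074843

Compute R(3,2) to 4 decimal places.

48.0282

Richardson extrapolation on the trapezoidal column (denominator 4−1=3):
R(2,1) = 48.214684 + (48.214684 − 48.773820)/3 = 48.028305
R(3,1) = (4·48.074843 − 48.214684) / 3 = 48.028229
R(3,2) = (16·48.028229 − 48.028305) / 15 = 48.028224
(Column j=1 coincides with Simpson's rule on the same nodes.)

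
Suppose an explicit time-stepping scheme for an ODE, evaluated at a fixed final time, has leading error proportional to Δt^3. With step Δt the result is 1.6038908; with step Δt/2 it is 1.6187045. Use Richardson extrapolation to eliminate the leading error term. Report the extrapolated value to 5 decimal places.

The leading error scales as Δt^3; refining by a factor of 2 reduces it by 2^3 = 8.
Extrapolated value = (8·A(Δt/2) − A(Δt)) / (8 − 1)
= (8·1.6187045 − 1.6038908) / 7
= 11.3457452 / 7 = 1.6208207

1.62082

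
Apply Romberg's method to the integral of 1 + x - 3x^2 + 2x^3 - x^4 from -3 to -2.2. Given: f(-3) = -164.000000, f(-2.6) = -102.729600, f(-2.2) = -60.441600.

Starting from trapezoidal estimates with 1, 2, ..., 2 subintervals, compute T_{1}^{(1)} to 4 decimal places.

T_{0}^{(0)} (trapezoid, 1 panel, h=0.8000): -89.776640
T_{1}^{(0)} (trapezoid, 2 panels, h=0.4000): -85.980160
T_{1}^{(1)} = -85.980160 + (-85.980160 − (-89.776640))/3 = -84.714667

-84.7147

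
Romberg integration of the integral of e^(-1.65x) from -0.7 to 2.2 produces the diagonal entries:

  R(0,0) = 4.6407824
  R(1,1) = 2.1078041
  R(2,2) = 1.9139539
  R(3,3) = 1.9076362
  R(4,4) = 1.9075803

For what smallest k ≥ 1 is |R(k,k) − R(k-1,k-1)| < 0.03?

k = 3

|R(1,1) − R(0,0)| = 2.5329783 ≥ 0.03
|R(2,2) − R(1,1)| = 0.1938502 ≥ 0.03
|R(3,3) − R(2,2)| = 0.0063177 < 0.03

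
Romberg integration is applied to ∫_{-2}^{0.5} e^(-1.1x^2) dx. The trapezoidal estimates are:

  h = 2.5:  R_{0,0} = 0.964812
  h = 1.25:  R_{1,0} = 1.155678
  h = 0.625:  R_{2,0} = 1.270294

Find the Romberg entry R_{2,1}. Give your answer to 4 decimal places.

1.3085

R_{2,1} = 1.270294 + (1.270294 − 1.155678)/3 = 1.308499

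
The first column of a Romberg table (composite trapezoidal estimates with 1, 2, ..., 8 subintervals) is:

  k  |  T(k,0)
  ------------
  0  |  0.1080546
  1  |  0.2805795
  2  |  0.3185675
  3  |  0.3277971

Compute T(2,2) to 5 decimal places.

Richardson extrapolation on the trapezoidal column (denominator 4−1=3):
T(1,1) = 0.2805795 + (0.2805795 − 0.1080546)/3 = 0.3380878
T(2,1) = (4·0.3185675 − 0.2805795) / 3 = 0.3312302
T(2,2) = (16·0.3312302 − 0.3380878) / 15 = 0.3307730

0.33077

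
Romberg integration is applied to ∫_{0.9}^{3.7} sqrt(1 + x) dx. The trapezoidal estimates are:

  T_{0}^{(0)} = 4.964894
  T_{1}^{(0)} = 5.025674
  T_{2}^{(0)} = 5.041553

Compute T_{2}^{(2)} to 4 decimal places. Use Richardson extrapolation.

T_{1}^{(1)} = 5.025674 + (5.025674 − 4.964894)/3 = 5.045934
T_{2}^{(1)} = (4·5.041553 − 5.025674) / 3 = 5.046846
T_{2}^{(2)} = (16·5.046846 − 5.045934) / 15 = 5.046907
(Column j=1 coincides with Simpson's rule on the same nodes.)

5.0469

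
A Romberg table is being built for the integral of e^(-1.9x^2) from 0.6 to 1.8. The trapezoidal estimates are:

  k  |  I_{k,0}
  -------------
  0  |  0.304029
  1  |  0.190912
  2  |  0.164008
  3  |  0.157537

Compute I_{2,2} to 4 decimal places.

0.1552

I_{1,1} = (4·0.190912 − 0.304029) / 3 = 0.153206
I_{2,1} = (4·0.164008 − 0.190912) / 3 = 0.155040
I_{2,2} = (16·0.155040 − 0.153206) / 15 = 0.155162
(Column j=1 coincides with Simpson's rule on the same nodes.)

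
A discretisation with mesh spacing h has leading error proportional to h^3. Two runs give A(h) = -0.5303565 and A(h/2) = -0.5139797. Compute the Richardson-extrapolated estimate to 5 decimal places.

-0.51164

Extrapolated value = (8·A(h/2) − A(h)) / (8 − 1)
= (8·(-0.5139797) − (-0.5303565)) / 7
= -3.5814811 / 7 = -0.5116402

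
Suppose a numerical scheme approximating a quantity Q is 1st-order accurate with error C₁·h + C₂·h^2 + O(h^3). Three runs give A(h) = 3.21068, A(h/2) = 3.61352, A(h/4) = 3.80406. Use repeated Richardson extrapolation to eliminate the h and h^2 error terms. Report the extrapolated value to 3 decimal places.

First eliminate the h term (factor 2^1 = 2):
  B₁ = (2·3.61352 − 3.21068)/1 = 4.01636
  B₂ = (2·3.80406 − 3.61352)/1 = 3.99460
Then eliminate the h^2 term (factor 2^2 = 4):
  (4·3.99460 − 4.01636)/3 = 3.98735

3.987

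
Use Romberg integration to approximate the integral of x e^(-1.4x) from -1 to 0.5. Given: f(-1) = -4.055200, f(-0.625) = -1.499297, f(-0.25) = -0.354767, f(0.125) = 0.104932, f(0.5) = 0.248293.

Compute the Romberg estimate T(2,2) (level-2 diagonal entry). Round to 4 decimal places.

-1.2588

T(0,0) (trapezoid, 1 panel, h=1.5000): -2.855180
T(1,0) (trapezoid, 2 panels, h=0.7500): -1.693665
T(2,0) (trapezoid, 4 panels, h=0.3750): -1.369720
T(1,1) = -1.693665 + (-1.693665 − (-2.855180))/3 = -1.306493
T(2,1) = -1.369720 + (-1.369720 − (-1.693665))/3 = -1.261738
T(2,2) = -1.261738 + (-1.261738 − (-1.306493))/15 = -1.258754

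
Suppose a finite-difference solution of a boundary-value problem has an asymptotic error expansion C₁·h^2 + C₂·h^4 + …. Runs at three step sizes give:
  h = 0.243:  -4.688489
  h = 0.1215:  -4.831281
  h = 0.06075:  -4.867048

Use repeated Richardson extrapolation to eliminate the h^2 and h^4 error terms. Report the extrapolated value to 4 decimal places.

First eliminate the h^2 term (factor 2^2 = 4):
  B₁ = (4·(-4.831281) − (-4.688489))/3 = -4.878878
  B₂ = (4·(-4.867048) − (-4.831281))/3 = -4.878970
Then eliminate the h^4 term (factor 2^4 = 16):
  (16·(-4.878970) − (-4.878878))/15 = -4.878976

-4.8790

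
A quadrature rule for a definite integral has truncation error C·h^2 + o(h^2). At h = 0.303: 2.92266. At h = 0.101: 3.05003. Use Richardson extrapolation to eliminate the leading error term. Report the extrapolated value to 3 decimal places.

The leading error scales as h^2; refining by a factor of 3 reduces it by 3^2 = 9.
Extrapolated value = (9·A(h/3) − A(h)) / (9 − 1)
= (9·3.05003 − 2.92266) / 8
= 24.52761 / 8 = 3.06595

3.066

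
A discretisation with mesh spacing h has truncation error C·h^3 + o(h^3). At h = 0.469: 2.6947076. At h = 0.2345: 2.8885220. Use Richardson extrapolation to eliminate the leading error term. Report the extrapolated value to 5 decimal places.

2.91621

The leading error scales as h^3; refining by a factor of 2 reduces it by 2^3 = 8.
Extrapolated value = (8·A(h/2) − A(h)) / (8 − 1)
= (8·2.8885220 − 2.6947076) / 7
= 20.4134684 / 7 = 2.9162098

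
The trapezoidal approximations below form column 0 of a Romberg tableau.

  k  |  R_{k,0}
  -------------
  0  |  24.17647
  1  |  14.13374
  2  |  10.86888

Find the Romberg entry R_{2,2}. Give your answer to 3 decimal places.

9.714

Richardson extrapolation on the trapezoidal column (denominator 4−1=3):
R_{1,1} = 14.13374 + (14.13374 − 24.17647)/3 = 10.78616
R_{2,1} = 10.86888 + (10.86888 − 14.13374)/3 = 9.78059
R_{2,2} = 9.78059 + (9.78059 − 10.78616)/15 = 9.71355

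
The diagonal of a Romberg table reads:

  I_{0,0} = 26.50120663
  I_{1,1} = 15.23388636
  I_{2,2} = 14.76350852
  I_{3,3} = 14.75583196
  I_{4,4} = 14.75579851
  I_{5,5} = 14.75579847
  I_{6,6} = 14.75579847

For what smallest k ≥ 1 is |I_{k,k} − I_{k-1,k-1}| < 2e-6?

|I_{1,1} − I_{0,0}| = 11.26732027 ≥ 2e-6
|I_{2,2} − I_{1,1}| = 0.47037784 ≥ 2e-6
|I_{3,3} − I_{2,2}| = 0.00767656 ≥ 2e-6
|I_{4,4} − I_{3,3}| = 0.00003345 ≥ 2e-6
|I_{5,5} − I_{4,4}| = 0.00000004 < 2e-6

k = 5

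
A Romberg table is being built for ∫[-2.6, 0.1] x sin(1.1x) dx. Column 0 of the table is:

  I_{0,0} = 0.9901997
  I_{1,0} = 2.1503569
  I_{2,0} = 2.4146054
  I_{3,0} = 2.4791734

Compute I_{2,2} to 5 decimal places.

2.50040

Richardson extrapolation on the trapezoidal column (denominator 4−1=3):
I_{1,1} = (4·2.1503569 − 0.9901997) / 3 = 2.5370760
I_{2,1} = (4·2.4146054 − 2.1503569) / 3 = 2.5026882
I_{2,2} = 2.5026882 + (2.5026882 − 2.5370760)/15 = 2.5003957
(Column j=1 coincides with Simpson's rule on the same nodes.)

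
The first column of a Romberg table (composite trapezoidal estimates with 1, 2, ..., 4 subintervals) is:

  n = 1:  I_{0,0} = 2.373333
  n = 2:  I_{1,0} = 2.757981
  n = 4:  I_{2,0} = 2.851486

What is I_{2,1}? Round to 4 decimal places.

2.8827

Richardson extrapolation on the trapezoidal column (denominator 4−1=3):
I_{2,1} = 2.851486 + (2.851486 − 2.757981)/3 = 2.882654
(Column j=1 coincides with Simpson's rule on the same nodes.)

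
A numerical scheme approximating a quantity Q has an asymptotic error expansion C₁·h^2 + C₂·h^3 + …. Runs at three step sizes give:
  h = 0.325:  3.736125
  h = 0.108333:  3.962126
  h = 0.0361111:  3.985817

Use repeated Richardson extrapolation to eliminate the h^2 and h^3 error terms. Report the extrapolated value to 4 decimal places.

3.9887

First eliminate the h^2 term (factor 3^2 = 9):
  B₁ = (9·3.962126 − 3.736125)/8 = 3.990376
  B₂ = (9·3.985817 − 3.962126)/8 = 3.988778
Then eliminate the h^3 term (factor 3^3 = 27):
  (27·3.988778 − 3.990376)/26 = 3.988717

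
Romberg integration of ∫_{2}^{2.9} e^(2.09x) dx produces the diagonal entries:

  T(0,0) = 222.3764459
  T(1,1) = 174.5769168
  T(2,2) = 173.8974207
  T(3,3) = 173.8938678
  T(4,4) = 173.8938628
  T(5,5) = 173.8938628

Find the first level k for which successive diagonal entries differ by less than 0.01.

|T(1,1) − T(0,0)| = 47.7995291 ≥ 0.01
|T(2,2) − T(1,1)| = 0.6794961 ≥ 0.01
|T(3,3) − T(2,2)| = 0.0035529 < 0.01

k = 3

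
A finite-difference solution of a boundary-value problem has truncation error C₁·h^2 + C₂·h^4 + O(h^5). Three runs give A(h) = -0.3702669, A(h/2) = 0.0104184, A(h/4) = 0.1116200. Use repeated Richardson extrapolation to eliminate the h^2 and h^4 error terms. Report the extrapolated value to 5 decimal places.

First eliminate the h^2 term (factor 2^2 = 4):
  B₁ = (4·0.0104184 − (-0.3702669))/3 = 0.1373135
  B₂ = (4·0.1116200 − 0.0104184)/3 = 0.1453539
Then eliminate the h^4 term (factor 2^4 = 16):
  (16·0.1453539 − 0.1373135)/15 = 0.1458899

0.14589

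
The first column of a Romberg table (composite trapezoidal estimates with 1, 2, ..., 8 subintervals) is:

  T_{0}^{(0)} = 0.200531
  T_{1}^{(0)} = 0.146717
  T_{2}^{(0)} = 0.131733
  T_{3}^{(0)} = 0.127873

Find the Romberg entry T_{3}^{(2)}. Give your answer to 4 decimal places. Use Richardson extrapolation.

Richardson extrapolation on the trapezoidal column (denominator 4−1=3):
T_{2}^{(1)} = 0.131733 + (0.131733 − 0.146717)/3 = 0.126738
T_{3}^{(1)} = (4·0.127873 − 0.131733) / 3 = 0.126586
T_{3}^{(2)} = 0.126586 + (0.126586 − 0.126738)/15 = 0.126576

0.1266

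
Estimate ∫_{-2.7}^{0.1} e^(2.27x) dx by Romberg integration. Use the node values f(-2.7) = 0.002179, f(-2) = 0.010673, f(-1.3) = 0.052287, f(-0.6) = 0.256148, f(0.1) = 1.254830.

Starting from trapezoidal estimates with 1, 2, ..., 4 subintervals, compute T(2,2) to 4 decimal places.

T(0,0) (trapezoid, 1 panel, h=2.8000): 1.759813
T(1,0) (trapezoid, 2 panels, h=1.4000): 0.953108
T(2,0) (trapezoid, 4 panels, h=0.7000): 0.663329
T(1,1) = 0.953108 + (0.953108 − 1.759813)/3 = 0.684206
T(2,1) = 0.663329 + (0.663329 − 0.953108)/3 = 0.566736
T(2,2) = 0.566736 + (0.566736 − 0.684206)/15 = 0.558905

0.5589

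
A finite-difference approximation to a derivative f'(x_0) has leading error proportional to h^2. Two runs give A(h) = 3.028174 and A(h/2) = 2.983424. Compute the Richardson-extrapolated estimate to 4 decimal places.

2.9685

Extrapolated value = (4·A(h/2) − A(h)) / (4 − 1)
= (4·2.983424 − 3.028174) / 3
= 8.905522 / 3 = 2.968507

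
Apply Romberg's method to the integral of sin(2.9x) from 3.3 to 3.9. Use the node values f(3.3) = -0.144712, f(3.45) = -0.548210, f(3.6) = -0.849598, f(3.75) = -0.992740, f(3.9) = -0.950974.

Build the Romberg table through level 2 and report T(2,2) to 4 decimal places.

T(0,0) (trapezoid, 1 panel, h=0.6000): -0.328706
T(1,0) (trapezoid, 2 panels, h=0.3000): -0.419232
T(2,0) (trapezoid, 4 panels, h=0.1500): -0.440759
T(1,1) = -0.419232 + (-0.419232 − (-0.328706))/3 = -0.449407
T(2,1) = -0.440759 + (-0.440759 − (-0.419232))/3 = -0.447935
T(2,2) = -0.447935 + (-0.447935 − (-0.449407))/15 = -0.447837

-0.4478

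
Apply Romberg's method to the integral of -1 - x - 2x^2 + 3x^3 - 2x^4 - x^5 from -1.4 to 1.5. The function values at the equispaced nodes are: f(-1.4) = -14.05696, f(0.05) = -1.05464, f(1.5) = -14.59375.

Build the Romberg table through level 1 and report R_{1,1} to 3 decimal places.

R_{0,0} (trapezoid, 1 panel, h=2.9000): -41.54353
R_{1,0} (trapezoid, 2 panels, h=1.4500): -22.30099
R_{1,1} = -22.30099 + (-22.30099 − (-41.54353))/3 = -15.88681

-15.887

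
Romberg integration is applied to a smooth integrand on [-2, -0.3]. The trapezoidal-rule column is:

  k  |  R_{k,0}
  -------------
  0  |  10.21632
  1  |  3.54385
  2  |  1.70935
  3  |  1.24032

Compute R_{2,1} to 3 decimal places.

Richardson extrapolation on the trapezoidal column (denominator 4−1=3):
R_{2,1} = (4·1.70935 − 3.54385) / 3 = 1.09785

1.098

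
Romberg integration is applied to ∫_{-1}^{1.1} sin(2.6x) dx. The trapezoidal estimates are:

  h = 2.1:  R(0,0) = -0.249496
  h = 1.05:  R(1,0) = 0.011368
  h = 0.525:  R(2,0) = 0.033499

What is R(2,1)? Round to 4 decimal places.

0.0409

Richardson extrapolation on the trapezoidal column (denominator 4−1=3):
R(2,1) = (4·0.033499 − 0.011368) / 3 = 0.040876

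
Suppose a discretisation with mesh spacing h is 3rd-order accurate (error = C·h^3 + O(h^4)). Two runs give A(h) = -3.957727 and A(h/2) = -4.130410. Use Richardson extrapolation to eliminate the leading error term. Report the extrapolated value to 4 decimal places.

The leading error scales as h^3; refining by a factor of 2 reduces it by 2^3 = 8.
Extrapolated value = (8·A(h/2) − A(h)) / (8 − 1)
= (8·(-4.130410) − (-3.957727)) / 7
= -29.085553 / 7 = -4.155079

-4.1551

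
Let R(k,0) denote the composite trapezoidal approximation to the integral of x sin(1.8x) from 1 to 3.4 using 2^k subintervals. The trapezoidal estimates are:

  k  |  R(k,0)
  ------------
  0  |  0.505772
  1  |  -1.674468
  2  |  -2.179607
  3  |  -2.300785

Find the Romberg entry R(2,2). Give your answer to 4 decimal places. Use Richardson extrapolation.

Richardson extrapolation on the trapezoidal column (denominator 4−1=3):
R(1,1) = (4·(-1.674468) − 0.505772) / 3 = -2.401215
R(2,1) = -2.179607 + (-2.179607 − (-1.674468))/3 = -2.347987
R(2,2) = -2.347987 + (-2.347987 − (-2.401215))/15 = -2.344438

-2.3444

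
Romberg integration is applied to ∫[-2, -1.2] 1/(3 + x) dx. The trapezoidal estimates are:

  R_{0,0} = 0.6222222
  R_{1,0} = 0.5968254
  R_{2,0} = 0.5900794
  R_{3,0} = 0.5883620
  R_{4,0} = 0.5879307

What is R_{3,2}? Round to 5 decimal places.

Richardson extrapolation on the trapezoidal column (denominator 4−1=3):
R_{2,1} = (4·0.5900794 − 0.5968254) / 3 = 0.5878307
R_{3,1} = 0.5883620 + (0.5883620 − 0.5900794)/3 = 0.5877895
R_{3,2} = 0.5877895 + (0.5877895 − 0.5878307)/15 = 0.5877868

0.58779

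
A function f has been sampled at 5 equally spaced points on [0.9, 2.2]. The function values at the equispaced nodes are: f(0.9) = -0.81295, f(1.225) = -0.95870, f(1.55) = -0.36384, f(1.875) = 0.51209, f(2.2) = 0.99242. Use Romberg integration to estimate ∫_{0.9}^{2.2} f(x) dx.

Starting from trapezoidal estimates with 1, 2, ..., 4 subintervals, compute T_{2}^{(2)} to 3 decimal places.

T_{0}^{(0)} (trapezoid, 1 panel, h=1.3000): 0.11666
T_{1}^{(0)} (trapezoid, 2 panels, h=0.6500): -0.17817
T_{2}^{(0)} (trapezoid, 4 panels, h=0.3250): -0.23423
T_{1}^{(1)} = -0.17817 + (-0.17817 − 0.11666)/3 = -0.27645
T_{2}^{(1)} = -0.23423 + (-0.23423 − (-0.17817))/3 = -0.25292
T_{2}^{(2)} = -0.25292 + (-0.25292 − (-0.27645))/15 = -0.25135

-0.251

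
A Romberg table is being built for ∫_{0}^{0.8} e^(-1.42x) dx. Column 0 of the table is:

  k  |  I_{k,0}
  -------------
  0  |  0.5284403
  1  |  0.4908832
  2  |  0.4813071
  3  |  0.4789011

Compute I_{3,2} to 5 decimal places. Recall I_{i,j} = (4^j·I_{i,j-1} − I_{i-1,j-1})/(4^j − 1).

0.47810

I_{2,1} = 0.4813071 + (0.4813071 − 0.4908832)/3 = 0.4781151
I_{3,1} = 0.4789011 + (0.4789011 − 0.4813071)/3 = 0.4780991
I_{3,2} = 0.4780991 + (0.4780991 − 0.4781151)/15 = 0.4780980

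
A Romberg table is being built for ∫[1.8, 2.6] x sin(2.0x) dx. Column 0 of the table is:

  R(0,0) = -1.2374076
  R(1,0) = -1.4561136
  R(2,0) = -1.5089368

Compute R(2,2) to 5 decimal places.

-1.52638

Richardson extrapolation on the trapezoidal column (denominator 4−1=3):
R(1,1) = (4·(-1.4561136) − (-1.2374076)) / 3 = -1.5290156
R(2,1) = -1.5089368 + (-1.5089368 − (-1.4561136))/3 = -1.5265445
R(2,2) = -1.5265445 + (-1.5265445 − (-1.5290156))/15 = -1.5263798
(Column j=1 coincides with Simpson's rule on the same nodes.)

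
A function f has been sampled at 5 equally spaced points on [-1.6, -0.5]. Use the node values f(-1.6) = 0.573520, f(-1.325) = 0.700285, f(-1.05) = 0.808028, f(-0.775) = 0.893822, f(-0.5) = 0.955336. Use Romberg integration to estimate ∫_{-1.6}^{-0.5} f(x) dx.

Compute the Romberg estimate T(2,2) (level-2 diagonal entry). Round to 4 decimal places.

T(0,0) (trapezoid, 1 panel, h=1.1000): 0.840871
T(1,0) (trapezoid, 2 panels, h=0.5500): 0.864851
T(2,0) (trapezoid, 4 panels, h=0.2750): 0.870805
T(1,1) = 0.864851 + (0.864851 − 0.840871)/3 = 0.872844
T(2,1) = 0.870805 + (0.870805 − 0.864851)/3 = 0.872790
T(2,2) = 0.872790 + (0.872790 − 0.872844)/15 = 0.872786

0.8728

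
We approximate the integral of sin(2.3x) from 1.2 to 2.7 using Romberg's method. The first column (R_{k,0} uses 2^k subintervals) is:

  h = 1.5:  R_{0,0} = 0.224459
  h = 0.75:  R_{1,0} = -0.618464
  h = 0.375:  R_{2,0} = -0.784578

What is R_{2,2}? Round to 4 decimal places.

-0.8360

R_{1,1} = (4·(-0.618464) − 0.224459) / 3 = -0.899438
R_{2,1} = (4·(-0.784578) − (-0.618464)) / 3 = -0.839949
R_{2,2} = -0.839949 + (-0.839949 − (-0.899438))/15 = -0.835983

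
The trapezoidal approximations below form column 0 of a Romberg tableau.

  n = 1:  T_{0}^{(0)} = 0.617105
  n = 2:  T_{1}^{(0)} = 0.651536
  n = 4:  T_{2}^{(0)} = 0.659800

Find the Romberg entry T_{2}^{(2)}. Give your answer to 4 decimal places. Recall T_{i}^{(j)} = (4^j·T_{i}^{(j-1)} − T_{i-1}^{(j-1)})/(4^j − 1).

0.6625

Richardson extrapolation on the trapezoidal column (denominator 4−1=3):
T_{1}^{(1)} = (4·0.651536 − 0.617105) / 3 = 0.663013
T_{2}^{(1)} = (4·0.659800 − 0.651536) / 3 = 0.662555
T_{2}^{(2)} = 0.662555 + (0.662555 − 0.663013)/15 = 0.662524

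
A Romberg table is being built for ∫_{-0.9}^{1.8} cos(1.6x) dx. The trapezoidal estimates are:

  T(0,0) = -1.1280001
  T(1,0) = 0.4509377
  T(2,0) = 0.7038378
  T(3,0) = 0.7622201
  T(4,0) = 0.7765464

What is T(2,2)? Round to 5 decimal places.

T(1,1) = 0.4509377 + (0.4509377 − (-1.1280001))/3 = 0.9772503
T(2,1) = 0.7038378 + (0.7038378 − 0.4509377)/3 = 0.7881378
T(2,2) = (16·0.7881378 − 0.9772503) / 15 = 0.7755303

0.77553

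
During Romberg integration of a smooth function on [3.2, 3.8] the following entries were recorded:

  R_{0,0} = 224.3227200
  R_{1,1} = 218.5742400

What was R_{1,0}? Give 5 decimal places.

From R_{1,1} = (4·R_{1,0} − R_{0,0})/3, solve for R_{1,0}:
4·R_{1,0} = 3·218.5742400 + 224.3227200 = 880.0454400
R_{1,0} = 220.0113600

220.01136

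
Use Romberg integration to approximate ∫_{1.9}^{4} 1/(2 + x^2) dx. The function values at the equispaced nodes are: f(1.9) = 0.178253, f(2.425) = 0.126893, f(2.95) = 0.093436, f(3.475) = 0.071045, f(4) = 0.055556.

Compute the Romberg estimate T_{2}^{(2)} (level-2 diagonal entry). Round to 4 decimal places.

0.2121

T_{0}^{(0)} (trapezoid, 1 panel, h=2.1000): 0.245499
T_{1}^{(0)} (trapezoid, 2 panels, h=1.0500): 0.220858
T_{2}^{(0)} (trapezoid, 4 panels, h=0.5250): 0.214346
T_{1}^{(1)} = 0.220858 + (0.220858 − 0.245499)/3 = 0.212644
T_{2}^{(1)} = 0.214346 + (0.214346 − 0.220858)/3 = 0.212175
T_{2}^{(2)} = 0.212175 + (0.212175 − 0.212644)/15 = 0.212144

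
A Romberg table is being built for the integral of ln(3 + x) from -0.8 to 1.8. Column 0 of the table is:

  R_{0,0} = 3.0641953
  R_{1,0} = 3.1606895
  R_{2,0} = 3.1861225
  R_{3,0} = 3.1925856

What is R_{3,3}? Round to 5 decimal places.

3.19475

R_{1,1} = 3.1606895 + (3.1606895 − 3.0641953)/3 = 3.1928542
R_{2,1} = 3.1861225 + (3.1861225 − 3.1606895)/3 = 3.1946002
R_{3,1} = 3.1925856 + (3.1925856 − 3.1861225)/3 = 3.1947400
R_{2,2} = 3.1946002 + (3.1946002 − 3.1928542)/15 = 3.1947166
R_{3,2} = (16·3.1947400 − 3.1946002) / 15 = 3.1947493
R_{3,3} = (64·3.1947493 − 3.1947166) / 63 = 3.1947498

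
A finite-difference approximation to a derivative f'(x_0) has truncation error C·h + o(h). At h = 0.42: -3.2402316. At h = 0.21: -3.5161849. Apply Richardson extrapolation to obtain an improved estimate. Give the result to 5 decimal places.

-3.79214

Extrapolated value = (2·A(h/2) − A(h)) / (2 − 1)
= (2·(-3.5161849) − (-3.2402316)) / 1
= -3.7921382 / 1 = -3.7921382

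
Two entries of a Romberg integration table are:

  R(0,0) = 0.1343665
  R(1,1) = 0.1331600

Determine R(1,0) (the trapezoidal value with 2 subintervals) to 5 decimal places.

From R(1,1) = (4·R(1,0) − R(0,0))/3, solve for R(1,0):
4·R(1,0) = 3·0.1331600 + 0.1343665 = 0.5338465
R(1,0) = 0.1334616

0.13346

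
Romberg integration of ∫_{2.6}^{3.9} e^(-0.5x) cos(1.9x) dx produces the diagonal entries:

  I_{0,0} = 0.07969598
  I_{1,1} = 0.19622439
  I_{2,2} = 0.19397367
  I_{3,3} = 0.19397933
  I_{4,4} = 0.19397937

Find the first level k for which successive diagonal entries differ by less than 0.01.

k = 2

|I_{1,1} − I_{0,0}| = 0.11652841 ≥ 0.01
|I_{2,2} − I_{1,1}| = 0.00225072 < 0.01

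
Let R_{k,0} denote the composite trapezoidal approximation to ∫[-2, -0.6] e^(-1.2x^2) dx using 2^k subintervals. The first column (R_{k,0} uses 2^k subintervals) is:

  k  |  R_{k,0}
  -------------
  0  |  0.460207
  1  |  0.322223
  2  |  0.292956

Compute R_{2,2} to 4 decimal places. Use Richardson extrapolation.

0.2837

R_{1,1} = 0.322223 + (0.322223 − 0.460207)/3 = 0.276228
R_{2,1} = (4·0.292956 − 0.322223) / 3 = 0.283200
R_{2,2} = 0.283200 + (0.283200 − 0.276228)/15 = 0.283665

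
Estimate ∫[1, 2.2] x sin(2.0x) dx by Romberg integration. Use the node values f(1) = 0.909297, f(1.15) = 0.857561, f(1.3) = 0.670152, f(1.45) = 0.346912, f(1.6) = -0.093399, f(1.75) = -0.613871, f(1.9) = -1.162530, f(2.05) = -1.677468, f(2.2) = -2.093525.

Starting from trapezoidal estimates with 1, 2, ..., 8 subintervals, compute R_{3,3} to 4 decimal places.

R_{0,0} (trapezoid, 1 panel, h=1.2000): -0.710537
R_{1,0} (trapezoid, 2 panels, h=0.6000): -0.411308
R_{2,0} (trapezoid, 4 panels, h=0.3000): -0.353367
R_{3,0} (trapezoid, 8 panels, h=0.1500): -0.339714
R_{1,1} = -0.411308 + (-0.411308 − (-0.710537))/3 = -0.311565
R_{2,1} = -0.353367 + (-0.353367 − (-0.411308))/3 = -0.334053
R_{3,1} = -0.339714 + (-0.339714 − (-0.353367))/3 = -0.335163
R_{2,2} = -0.334053 + (-0.334053 − (-0.311565))/15 = -0.335552
R_{3,2} = -0.335163 + (-0.335163 − (-0.334053))/15 = -0.335237
R_{3,3} = -0.335237 + (-0.335237 − (-0.335552))/63 = -0.335232

-0.3352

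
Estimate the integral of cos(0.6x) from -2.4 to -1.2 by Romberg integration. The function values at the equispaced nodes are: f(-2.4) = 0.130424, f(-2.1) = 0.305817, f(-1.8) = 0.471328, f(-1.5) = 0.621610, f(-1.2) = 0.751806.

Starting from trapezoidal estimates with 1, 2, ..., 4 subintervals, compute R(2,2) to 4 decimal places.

R(0,0) (trapezoid, 1 panel, h=1.2000): 0.529338
R(1,0) (trapezoid, 2 panels, h=0.6000): 0.547466
R(2,0) (trapezoid, 4 panels, h=0.3000): 0.551961
R(1,1) = 0.547466 + (0.547466 − 0.529338)/3 = 0.553509
R(2,1) = 0.551961 + (0.551961 − 0.547466)/3 = 0.553459
R(2,2) = 0.553459 + (0.553459 − 0.553509)/15 = 0.553456

0.5535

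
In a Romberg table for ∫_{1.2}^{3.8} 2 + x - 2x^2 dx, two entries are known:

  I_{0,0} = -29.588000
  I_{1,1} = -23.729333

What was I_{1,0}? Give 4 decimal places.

From I_{1,1} = (4·I_{1,0} − I_{0,0})/3, solve for I_{1,0}:
4·I_{1,0} = 3·(-23.729333) + (-29.588000) = -100.775999
I_{1,0} = -25.194000

-25.1940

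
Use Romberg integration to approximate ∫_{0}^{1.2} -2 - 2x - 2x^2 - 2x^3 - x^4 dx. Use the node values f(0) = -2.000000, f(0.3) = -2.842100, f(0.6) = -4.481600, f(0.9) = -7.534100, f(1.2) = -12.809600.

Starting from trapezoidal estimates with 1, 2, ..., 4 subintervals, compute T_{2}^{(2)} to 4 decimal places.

-6.5265

T_{0}^{(0)} (trapezoid, 1 panel, h=1.2000): -8.885760
T_{1}^{(0)} (trapezoid, 2 panels, h=0.6000): -7.131840
T_{2}^{(0)} (trapezoid, 4 panels, h=0.3000): -6.678780
T_{1}^{(1)} = -7.131840 + (-7.131840 − (-8.885760))/3 = -6.547200
T_{2}^{(1)} = -6.678780 + (-6.678780 − (-7.131840))/3 = -6.527760
T_{2}^{(2)} = -6.527760 + (-6.527760 − (-6.547200))/15 = -6.526464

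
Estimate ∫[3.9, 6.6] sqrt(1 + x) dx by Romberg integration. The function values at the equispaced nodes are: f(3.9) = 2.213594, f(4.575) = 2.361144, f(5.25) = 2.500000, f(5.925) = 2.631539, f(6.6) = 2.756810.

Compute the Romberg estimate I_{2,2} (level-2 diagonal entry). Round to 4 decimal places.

I_{0,0} (trapezoid, 1 panel, h=2.7000): 6.710045
I_{1,0} (trapezoid, 2 panels, h=1.3500): 6.730023
I_{2,0} (trapezoid, 4 panels, h=0.6750): 6.735072
I_{1,1} = 6.730023 + (6.730023 − 6.710045)/3 = 6.736682
I_{2,1} = 6.735072 + (6.735072 − 6.730023)/3 = 6.736755
I_{2,2} = 6.736755 + (6.736755 − 6.736682)/15 = 6.736760

6.7368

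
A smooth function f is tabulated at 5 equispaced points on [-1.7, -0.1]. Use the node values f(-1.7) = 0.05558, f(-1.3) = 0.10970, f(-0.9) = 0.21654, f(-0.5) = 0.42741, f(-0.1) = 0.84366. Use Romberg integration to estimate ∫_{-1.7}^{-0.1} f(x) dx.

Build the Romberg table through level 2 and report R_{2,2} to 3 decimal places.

R_{0,0} (trapezoid, 1 panel, h=1.6000): 0.71939
R_{1,0} (trapezoid, 2 panels, h=0.8000): 0.53293
R_{2,0} (trapezoid, 4 panels, h=0.4000): 0.48131
R_{1,1} = 0.53293 + (0.53293 − 0.71939)/3 = 0.47078
R_{2,1} = 0.48131 + (0.48131 − 0.53293)/3 = 0.46410
R_{2,2} = 0.46410 + (0.46410 − 0.47078)/15 = 0.46365

0.464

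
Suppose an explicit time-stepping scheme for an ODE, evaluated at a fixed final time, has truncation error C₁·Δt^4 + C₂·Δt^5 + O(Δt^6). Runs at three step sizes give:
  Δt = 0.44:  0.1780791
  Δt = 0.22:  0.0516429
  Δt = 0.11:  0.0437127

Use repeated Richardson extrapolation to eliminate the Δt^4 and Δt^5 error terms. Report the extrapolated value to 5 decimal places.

First eliminate the Δt^4 term (factor 2^4 = 16):
  B₁ = (16·0.0516429 − 0.1780791)/15 = 0.0432138
  B₂ = (16·0.0437127 − 0.0516429)/15 = 0.0431840
Then eliminate the Δt^5 term (factor 2^5 = 32):
  (32·0.0431840 − 0.0432138)/31 = 0.0431830

0.04318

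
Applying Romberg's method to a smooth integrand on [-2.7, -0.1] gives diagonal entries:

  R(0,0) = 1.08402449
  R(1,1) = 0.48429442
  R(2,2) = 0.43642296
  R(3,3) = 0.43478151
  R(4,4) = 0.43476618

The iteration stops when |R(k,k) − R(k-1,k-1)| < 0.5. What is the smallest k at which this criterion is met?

|R(1,1) − R(0,0)| = 0.59973007 ≥ 0.5
|R(2,2) − R(1,1)| = 0.04787146 < 0.5

k = 2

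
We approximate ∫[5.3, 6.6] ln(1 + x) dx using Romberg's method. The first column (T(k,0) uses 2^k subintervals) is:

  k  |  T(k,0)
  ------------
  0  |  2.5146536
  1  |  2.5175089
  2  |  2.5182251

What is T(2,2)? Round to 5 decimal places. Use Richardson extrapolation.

T(1,1) = (4·2.5175089 − 2.5146536) / 3 = 2.5184607
T(2,1) = (4·2.5182251 − 2.5175089) / 3 = 2.5184638
T(2,2) = 2.5184638 + (2.5184638 − 2.5184607)/15 = 2.5184640

2.51846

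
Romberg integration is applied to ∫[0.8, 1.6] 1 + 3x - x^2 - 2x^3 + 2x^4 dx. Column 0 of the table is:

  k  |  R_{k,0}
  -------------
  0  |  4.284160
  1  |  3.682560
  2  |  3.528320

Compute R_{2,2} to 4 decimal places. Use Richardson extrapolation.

3.4766

R_{1,1} = (4·3.682560 − 4.284160) / 3 = 3.482027
R_{2,1} = (4·3.528320 − 3.682560) / 3 = 3.476907
R_{2,2} = (16·3.476907 − 3.482027) / 15 = 3.476566
(Column j=1 coincides with Simpson's rule on the same nodes.)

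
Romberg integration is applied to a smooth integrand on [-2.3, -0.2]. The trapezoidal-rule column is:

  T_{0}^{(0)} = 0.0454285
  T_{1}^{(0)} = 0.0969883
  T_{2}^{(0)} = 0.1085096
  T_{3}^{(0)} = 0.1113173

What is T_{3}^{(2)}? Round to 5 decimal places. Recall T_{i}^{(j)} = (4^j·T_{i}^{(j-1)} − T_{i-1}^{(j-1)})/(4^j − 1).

0.11225

T_{2}^{(1)} = (4·0.1085096 − 0.0969883) / 3 = 0.1123500
T_{3}^{(1)} = 0.1113173 + (0.1113173 − 0.1085096)/3 = 0.1122532
T_{3}^{(2)} = (16·0.1122532 − 0.1123500) / 15 = 0.1122467
(Column j=1 coincides with Simpson's rule on the same nodes.)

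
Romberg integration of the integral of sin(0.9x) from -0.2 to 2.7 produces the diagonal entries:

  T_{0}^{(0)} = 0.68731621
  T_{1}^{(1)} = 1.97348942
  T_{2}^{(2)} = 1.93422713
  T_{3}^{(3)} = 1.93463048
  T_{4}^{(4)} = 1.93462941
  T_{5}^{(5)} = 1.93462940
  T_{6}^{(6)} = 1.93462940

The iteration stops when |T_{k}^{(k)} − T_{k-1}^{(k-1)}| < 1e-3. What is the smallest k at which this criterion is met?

|T_{1}^{(1)} − T_{0}^{(0)}| = 1.28617321 ≥ 1e-3
|T_{2}^{(2)} − T_{1}^{(1)}| = 0.03926229 ≥ 1e-3
|T_{3}^{(3)} − T_{2}^{(2)}| = 0.00040335 < 1e-3

k = 3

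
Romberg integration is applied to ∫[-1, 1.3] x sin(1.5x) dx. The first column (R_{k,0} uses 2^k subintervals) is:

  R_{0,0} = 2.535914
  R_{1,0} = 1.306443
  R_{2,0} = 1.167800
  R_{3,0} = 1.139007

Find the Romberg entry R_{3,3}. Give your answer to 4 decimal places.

Richardson extrapolation on the trapezoidal column (denominator 4−1=3):
R_{1,1} = 1.306443 + (1.306443 − 2.535914)/3 = 0.896619
R_{2,1} = (4·1.167800 − 1.306443) / 3 = 1.121586
R_{3,1} = 1.139007 + (1.139007 − 1.167800)/3 = 1.129409
R_{2,2} = 1.121586 + (1.121586 − 0.896619)/15 = 1.136584
R_{3,2} = 1.129409 + (1.129409 − 1.121586)/15 = 1.129931
R_{3,3} = (64·1.129931 − 1.136584) / 63 = 1.129825

1.1298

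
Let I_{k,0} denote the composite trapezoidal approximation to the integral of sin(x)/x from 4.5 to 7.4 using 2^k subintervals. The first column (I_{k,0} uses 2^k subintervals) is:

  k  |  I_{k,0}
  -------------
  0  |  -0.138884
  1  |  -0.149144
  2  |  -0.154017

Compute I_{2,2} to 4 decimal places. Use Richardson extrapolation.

-0.1558

I_{1,1} = (4·(-0.149144) − (-0.138884)) / 3 = -0.152564
I_{2,1} = (4·(-0.154017) − (-0.149144)) / 3 = -0.155641
I_{2,2} = -0.155641 + (-0.155641 − (-0.152564))/15 = -0.155846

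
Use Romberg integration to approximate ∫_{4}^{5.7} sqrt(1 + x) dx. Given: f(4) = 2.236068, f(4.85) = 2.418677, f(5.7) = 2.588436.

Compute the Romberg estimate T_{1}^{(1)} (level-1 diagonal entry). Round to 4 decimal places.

T_{0}^{(0)} (trapezoid, 1 panel, h=1.7000): 4.100828
T_{1}^{(0)} (trapezoid, 2 panels, h=0.8500): 4.106290
T_{1}^{(1)} = 4.106290 + (4.106290 − 4.100828)/3 = 4.108111

4.1081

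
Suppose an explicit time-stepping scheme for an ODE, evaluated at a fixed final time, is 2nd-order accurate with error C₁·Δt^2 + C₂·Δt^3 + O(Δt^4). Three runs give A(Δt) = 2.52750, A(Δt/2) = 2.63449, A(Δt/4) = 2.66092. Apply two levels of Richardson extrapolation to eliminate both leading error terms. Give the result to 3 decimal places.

2.670

First eliminate the Δt^2 term (factor 2^2 = 4):
  B₁ = (4·2.63449 − 2.52750)/3 = 2.67015
  B₂ = (4·2.66092 − 2.63449)/3 = 2.66973
Then eliminate the Δt^3 term (factor 2^3 = 8):
  (8·2.66973 − 2.67015)/7 = 2.66967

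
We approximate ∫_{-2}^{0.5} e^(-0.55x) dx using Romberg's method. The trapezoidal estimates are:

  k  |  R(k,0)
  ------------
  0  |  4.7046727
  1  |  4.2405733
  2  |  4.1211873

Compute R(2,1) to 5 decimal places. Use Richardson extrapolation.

Richardson extrapolation on the trapezoidal column (denominator 4−1=3):
R(2,1) = 4.1211873 + (4.1211873 − 4.2405733)/3 = 4.0813920

4.08139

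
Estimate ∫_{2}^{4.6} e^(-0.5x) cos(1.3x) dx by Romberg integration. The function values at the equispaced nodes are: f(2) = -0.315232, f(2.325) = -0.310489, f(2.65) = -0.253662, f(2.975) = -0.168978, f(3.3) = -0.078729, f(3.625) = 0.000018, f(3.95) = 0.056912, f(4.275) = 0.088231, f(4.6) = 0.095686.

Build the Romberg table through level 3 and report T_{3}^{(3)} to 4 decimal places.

-0.2530

T_{0}^{(0)} (trapezoid, 1 panel, h=2.6000): -0.285410
T_{1}^{(0)} (trapezoid, 2 panels, h=1.3000): -0.245053
T_{2}^{(0)} (trapezoid, 4 panels, h=0.6500): -0.250414
T_{3}^{(0)} (trapezoid, 8 panels, h=0.3250): -0.252353
T_{1}^{(1)} = -0.245053 + (-0.245053 − (-0.285410))/3 = -0.231601
T_{2}^{(1)} = -0.250414 + (-0.250414 − (-0.245053))/3 = -0.252201
T_{3}^{(1)} = -0.252353 + (-0.252353 − (-0.250414))/3 = -0.252999
T_{2}^{(2)} = -0.252201 + (-0.252201 − (-0.231601))/15 = -0.253574
T_{3}^{(2)} = -0.252999 + (-0.252999 − (-0.252201))/15 = -0.253052
T_{3}^{(3)} = -0.253052 + (-0.253052 − (-0.253574))/63 = -0.253044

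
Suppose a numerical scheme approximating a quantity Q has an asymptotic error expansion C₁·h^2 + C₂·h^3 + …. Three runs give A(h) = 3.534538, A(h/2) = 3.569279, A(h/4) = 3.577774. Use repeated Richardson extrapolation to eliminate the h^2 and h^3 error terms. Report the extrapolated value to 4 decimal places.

First eliminate the h^2 term (factor 2^2 = 4):
  B₁ = (4·3.569279 − 3.534538)/3 = 3.580859
  B₂ = (4·3.577774 − 3.569279)/3 = 3.580606
Then eliminate the h^3 term (factor 2^3 = 8):
  (8·3.580606 − 3.580859)/7 = 3.580570

3.5806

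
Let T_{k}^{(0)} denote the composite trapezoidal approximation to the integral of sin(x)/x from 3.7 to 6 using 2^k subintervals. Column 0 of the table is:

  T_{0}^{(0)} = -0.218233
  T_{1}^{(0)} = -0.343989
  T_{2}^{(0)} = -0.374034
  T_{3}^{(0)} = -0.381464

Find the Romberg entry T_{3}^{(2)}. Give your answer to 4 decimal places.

T_{2}^{(1)} = -0.374034 + (-0.374034 − (-0.343989))/3 = -0.384049
T_{3}^{(1)} = (4·(-0.381464) − (-0.374034)) / 3 = -0.383941
T_{3}^{(2)} = (16·(-0.383941) − (-0.384049)) / 15 = -0.383934

-0.3839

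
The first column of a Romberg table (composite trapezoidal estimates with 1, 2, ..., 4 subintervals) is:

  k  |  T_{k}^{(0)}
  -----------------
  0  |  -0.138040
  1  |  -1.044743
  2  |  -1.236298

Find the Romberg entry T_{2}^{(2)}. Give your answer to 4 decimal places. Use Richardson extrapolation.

-1.2970

T_{1}^{(1)} = -1.044743 + (-1.044743 − (-0.138040))/3 = -1.346977
T_{2}^{(1)} = (4·(-1.236298) − (-1.044743)) / 3 = -1.300150
T_{2}^{(2)} = (16·(-1.300150) − (-1.346977)) / 15 = -1.297028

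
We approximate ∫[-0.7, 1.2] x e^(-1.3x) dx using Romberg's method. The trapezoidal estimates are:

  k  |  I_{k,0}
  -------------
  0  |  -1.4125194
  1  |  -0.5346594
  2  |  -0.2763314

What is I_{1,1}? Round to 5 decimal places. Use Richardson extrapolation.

I_{1,1} = (4·(-0.5346594) − (-1.4125194)) / 3 = -0.2420394
(Column j=1 coincides with Simpson's rule on the same nodes.)

-0.24204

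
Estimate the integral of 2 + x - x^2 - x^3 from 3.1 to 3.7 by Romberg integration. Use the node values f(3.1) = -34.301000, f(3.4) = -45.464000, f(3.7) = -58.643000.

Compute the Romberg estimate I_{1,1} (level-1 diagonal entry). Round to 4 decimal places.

-27.4800

I_{0,0} (trapezoid, 1 panel, h=0.6000): -27.883200
I_{1,0} (trapezoid, 2 panels, h=0.3000): -27.580800
I_{1,1} = -27.580800 + (-27.580800 − (-27.883200))/3 = -27.480000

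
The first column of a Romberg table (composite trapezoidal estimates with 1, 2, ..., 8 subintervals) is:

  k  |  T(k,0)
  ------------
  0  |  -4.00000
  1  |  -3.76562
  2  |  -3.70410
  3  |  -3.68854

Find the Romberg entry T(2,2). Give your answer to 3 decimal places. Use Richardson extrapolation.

Richardson extrapolation on the trapezoidal column (denominator 4−1=3):
T(1,1) = -3.76562 + (-3.76562 − (-4.00000))/3 = -3.68749
T(2,1) = (4·(-3.70410) − (-3.76562)) / 3 = -3.68359
T(2,2) = -3.68359 + (-3.68359 − (-3.68749))/15 = -3.68333

-3.683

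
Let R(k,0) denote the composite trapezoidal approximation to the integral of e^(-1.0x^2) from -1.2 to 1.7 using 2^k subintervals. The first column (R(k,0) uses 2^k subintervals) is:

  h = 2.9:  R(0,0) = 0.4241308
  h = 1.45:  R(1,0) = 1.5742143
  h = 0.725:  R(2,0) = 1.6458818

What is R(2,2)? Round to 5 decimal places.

Richardson extrapolation on the trapezoidal column (denominator 4−1=3):
R(1,1) = (4·1.5742143 − 0.4241308) / 3 = 1.9575755
R(2,1) = 1.6458818 + (1.6458818 − 1.5742143)/3 = 1.6697710
R(2,2) = 1.6697710 + (1.6697710 − 1.9575755)/15 = 1.6505840

1.65058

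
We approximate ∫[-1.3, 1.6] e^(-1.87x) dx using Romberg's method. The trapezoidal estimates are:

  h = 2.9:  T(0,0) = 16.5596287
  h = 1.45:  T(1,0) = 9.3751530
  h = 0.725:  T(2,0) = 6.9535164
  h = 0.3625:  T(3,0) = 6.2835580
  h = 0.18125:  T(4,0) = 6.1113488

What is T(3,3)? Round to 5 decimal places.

Richardson extrapolation on the trapezoidal column (denominator 4−1=3):
T(1,1) = 9.3751530 + (9.3751530 − 16.5596287)/3 = 6.9803278
T(2,1) = (4·6.9535164 − 9.3751530) / 3 = 6.1463042
T(3,1) = (4·6.2835580 − 6.9535164) / 3 = 6.0602385
T(2,2) = 6.1463042 + (6.1463042 − 6.9803278)/15 = 6.0907026
T(3,2) = (16·6.0602385 − 6.1463042) / 15 = 6.0545008
T(3,3) = 6.0545008 + (6.0545008 − 6.0907026)/63 = 6.0539262

6.05393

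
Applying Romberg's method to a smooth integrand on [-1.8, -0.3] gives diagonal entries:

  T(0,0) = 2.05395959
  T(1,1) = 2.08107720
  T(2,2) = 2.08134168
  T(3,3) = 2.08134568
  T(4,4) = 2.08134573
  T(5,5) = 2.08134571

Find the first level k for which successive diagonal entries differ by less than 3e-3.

k = 2

|T(1,1) − T(0,0)| = 0.02711761 ≥ 3e-3
|T(2,2) − T(1,1)| = 0.00026448 < 3e-3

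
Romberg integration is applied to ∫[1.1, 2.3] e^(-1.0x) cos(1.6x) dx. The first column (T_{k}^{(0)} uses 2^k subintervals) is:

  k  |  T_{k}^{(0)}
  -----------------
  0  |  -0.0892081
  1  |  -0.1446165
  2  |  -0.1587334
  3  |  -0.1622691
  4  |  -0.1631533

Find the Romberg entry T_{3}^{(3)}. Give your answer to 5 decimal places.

T_{1}^{(1)} = (4·(-0.1446165) − (-0.0892081)) / 3 = -0.1630860
T_{2}^{(1)} = -0.1587334 + (-0.1587334 − (-0.1446165))/3 = -0.1634390
T_{3}^{(1)} = (4·(-0.1622691) − (-0.1587334)) / 3 = -0.1634477
T_{2}^{(2)} = -0.1634390 + (-0.1634390 − (-0.1630860))/15 = -0.1634625
T_{3}^{(2)} = -0.1634477 + (-0.1634477 − (-0.1634390))/15 = -0.1634483
T_{3}^{(3)} = -0.1634483 + (-0.1634483 − (-0.1634625))/63 = -0.1634481

-0.16345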